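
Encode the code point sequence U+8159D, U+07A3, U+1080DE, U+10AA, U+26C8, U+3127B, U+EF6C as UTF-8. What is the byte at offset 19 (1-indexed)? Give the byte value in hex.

0x89

1-indexed offset 19 is 0-indexed offset 18.
U+8159D → 4-byte form F2 81 96 9D at offsets 0–3.
U+07A3 → 2-byte form DE A3 at offsets 4–5.
U+1080DE → 4-byte form F4 88 83 9E at offsets 6–9.
U+10AA → 3-byte form E1 82 AA at offsets 10–12.
U+26C8 → 3-byte form E2 9B 88 at offsets 13–15.
U+3127B → 4-byte form F0 B1 89 BB at offsets 16–19.
Offset 18 falls in char 6's range; it's byte 3 of F0 B1 89 BB = 0x89.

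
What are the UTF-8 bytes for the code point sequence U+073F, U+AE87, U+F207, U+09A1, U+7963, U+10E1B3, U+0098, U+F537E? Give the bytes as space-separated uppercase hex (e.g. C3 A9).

DC BF EA BA 87 EF 88 87 E0 A6 A1 E7 A5 A3 F4 8E 86 B3 C2 98 F3 B5 8D BE

U+073F: 2-byte form → DC BF.
U+AE87: 3-byte form → EA BA 87.
U+F207: 3-byte form → EF 88 87.
U+09A1: 3-byte form → E0 A6 A1.
U+7963: 3-byte form → E7 A5 A3.
U+10E1B3: 4-byte form → F4 8E 86 B3.
U+0098: 2-byte form → C2 98.
U+F537E: 4-byte form → F3 B5 8D BE.
Concatenated (24 bytes): DC BF EA BA 87 EF 88 87 E0 A6 A1 E7 A5 A3 F4 8E 86 B3 C2 98 F3 B5 8D BE.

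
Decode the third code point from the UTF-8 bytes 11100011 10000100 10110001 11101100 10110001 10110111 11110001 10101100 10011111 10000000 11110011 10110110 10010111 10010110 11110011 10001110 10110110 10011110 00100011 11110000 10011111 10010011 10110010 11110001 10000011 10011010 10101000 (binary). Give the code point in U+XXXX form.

U+6C7C0

Offset 0: leading byte 0xE3 = 11100011 → 3-byte char #1 = E3 84 B1.
Offset 3: leading byte 0xEC = 11101100 → 3-byte char #2 = EC B1 B7.
Offset 6: leading byte 0xF1 = 11110001 → 4-byte char #3 = F1 AC 9F 80.
Leading byte 0xF1 = 11110001 matches 11110xxx → 4-byte sequence.
Byte 1: 0xF1 = 11110001, payload 001 (3 bits).
Byte 2: 0xAC = 10101100 (10xxxxxx ✓), payload 101100.
Byte 3: 0x9F = 10011111 (10xxxxxx ✓), payload 011111.
Byte 4: 0x80 = 10000000 (10xxxxxx ✓), payload 000000.
Concatenate: 001101100011111000000 = 0x6C7C0 (21 bits → U+6C7C0).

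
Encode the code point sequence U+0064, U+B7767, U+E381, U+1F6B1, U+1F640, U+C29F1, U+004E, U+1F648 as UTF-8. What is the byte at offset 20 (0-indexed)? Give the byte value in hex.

0x4E

U+0064 → 1-byte form 64 at offsets 0–0.
U+B7767 → 4-byte form F2 B7 9D A7 at offsets 1–4.
U+E381 → 3-byte form EE 8E 81 at offsets 5–7.
U+1F6B1 → 4-byte form F0 9F 9A B1 at offsets 8–11.
U+1F640 → 4-byte form F0 9F 99 80 at offsets 12–15.
U+C29F1 → 4-byte form F3 82 A7 B1 at offsets 16–19.
U+004E → 1-byte form 4E at offsets 20–20.
Offset 20 falls in char 7's range; it's byte 1 of 4E = 0x4E.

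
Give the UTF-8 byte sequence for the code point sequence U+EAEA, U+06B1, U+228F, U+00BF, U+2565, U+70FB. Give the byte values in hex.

EE AB AA DA B1 E2 8A 8F C2 BF E2 95 A5 E7 83 BB

U+EAEA: 3-byte form → EE AB AA.
U+06B1: 2-byte form → DA B1.
U+228F: 3-byte form → E2 8A 8F.
U+00BF: 2-byte form → C2 BF.
U+2565: 3-byte form → E2 95 A5.
U+70FB: 3-byte form → E7 83 BB.
Concatenated (16 bytes): EE AB AA DA B1 E2 8A 8F C2 BF E2 95 A5 E7 83 BB.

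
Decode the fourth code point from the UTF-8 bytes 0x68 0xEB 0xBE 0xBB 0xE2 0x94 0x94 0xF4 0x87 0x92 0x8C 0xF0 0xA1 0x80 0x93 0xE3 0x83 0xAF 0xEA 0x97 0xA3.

U+10748C

Offset 0: leading byte 0x68 = 01101000 → 1-byte char #1 = 68.
Offset 1: leading byte 0xEB = 11101011 → 3-byte char #2 = EB BE BB.
Offset 4: leading byte 0xE2 = 11100010 → 3-byte char #3 = E2 94 94.
Offset 7: leading byte 0xF4 = 11110100 → 4-byte char #4 = F4 87 92 8C.
Leading byte 0xF4 = 11110100 matches 11110xxx → 4-byte sequence.
Byte 1: 0xF4 = 11110100, payload 100 (3 bits).
Byte 2: 0x87 = 10000111 (10xxxxxx ✓), payload 000111.
Byte 3: 0x92 = 10010010 (10xxxxxx ✓), payload 010010.
Byte 4: 0x8C = 10001100 (10xxxxxx ✓), payload 001100.
Concatenate: 100000111010010001100 = 0x10748C (21 bits → U+10748C).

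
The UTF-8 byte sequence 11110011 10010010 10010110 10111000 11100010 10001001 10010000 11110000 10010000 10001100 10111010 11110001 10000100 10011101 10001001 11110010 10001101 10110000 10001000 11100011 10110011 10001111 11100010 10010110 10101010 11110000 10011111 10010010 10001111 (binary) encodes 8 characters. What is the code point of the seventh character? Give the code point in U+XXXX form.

Offset 0: leading byte 0xF3 = 11110011 → 4-byte char #1 = F3 92 96 B8.
Offset 4: leading byte 0xE2 = 11100010 → 3-byte char #2 = E2 89 90.
Offset 7: leading byte 0xF0 = 11110000 → 4-byte char #3 = F0 90 8C BA.
Offset 11: leading byte 0xF1 = 11110001 → 4-byte char #4 = F1 84 9D 89.
Offset 15: leading byte 0xF2 = 11110010 → 4-byte char #5 = F2 8D B0 88.
Offset 19: leading byte 0xE3 = 11100011 → 3-byte char #6 = E3 B3 8F.
Offset 22: leading byte 0xE2 = 11100010 → 3-byte char #7 = E2 96 AA.
Leading byte 0xE2 = 11100010 matches 1110xxxx → 3-byte sequence.
Byte 1: 0xE2 = 11100010, payload 0010 (4 bits).
Byte 2: 0x96 = 10010110 (10xxxxxx ✓), payload 010110.
Byte 3: 0xAA = 10101010 (10xxxxxx ✓), payload 101010.
Concatenate: 0010010110101010 = 0x25AA (16 bits → U+25AA).

U+25AA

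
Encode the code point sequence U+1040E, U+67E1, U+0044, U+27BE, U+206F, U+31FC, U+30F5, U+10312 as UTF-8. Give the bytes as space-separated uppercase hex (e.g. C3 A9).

U+1040E: 4-byte form → F0 90 90 8E.
U+67E1: 3-byte form → E6 9F A1.
U+0044: 1-byte form → 44.
U+27BE: 3-byte form → E2 9E BE.
U+206F: 3-byte form → E2 81 AF.
U+31FC: 3-byte form → E3 87 BC.
U+30F5: 3-byte form → E3 83 B5.
U+10312: 4-byte form → F0 90 8C 92.
Concatenated (24 bytes): F0 90 90 8E E6 9F A1 44 E2 9E BE E2 81 AF E3 87 BC E3 83 B5 F0 90 8C 92.

F0 90 90 8E E6 9F A1 44 E2 9E BE E2 81 AF E3 87 BC E3 83 B5 F0 90 8C 92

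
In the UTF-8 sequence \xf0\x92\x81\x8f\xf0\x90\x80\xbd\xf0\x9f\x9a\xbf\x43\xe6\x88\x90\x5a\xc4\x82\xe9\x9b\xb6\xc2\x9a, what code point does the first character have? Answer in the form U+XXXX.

Offset 0: leading byte 0xF0 = 11110000 → 4-byte char #1 = F0 92 81 8F.
Leading byte 0xF0 = 11110000 matches 11110xxx → 4-byte sequence.
Byte 1: 0xF0 = 11110000, payload 000 (3 bits).
Byte 2: 0x92 = 10010010 (10xxxxxx ✓), payload 010010.
Byte 3: 0x81 = 10000001 (10xxxxxx ✓), payload 000001.
Byte 4: 0x8F = 10001111 (10xxxxxx ✓), payload 001111.
Concatenate: 000010010000001001111 = 0x1204F (21 bits → U+1204F).

U+1204F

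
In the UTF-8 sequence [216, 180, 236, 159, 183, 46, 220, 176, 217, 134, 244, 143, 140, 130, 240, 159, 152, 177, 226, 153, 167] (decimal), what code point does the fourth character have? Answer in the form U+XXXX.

Offset 0: leading byte 0xD8 = 11011000 → 2-byte char #1 = D8 B4.
Offset 2: leading byte 0xEC = 11101100 → 3-byte char #2 = EC 9F B7.
Offset 5: leading byte 0x2E = 00101110 → 1-byte char #3 = 2E.
Offset 6: leading byte 0xDC = 11011100 → 2-byte char #4 = DC B0.
Leading byte 0xDC = 11011100 matches 110xxxxx → 2-byte sequence.
Byte 1: 0xDC = 11011100, payload 11100 (5 bits).
Byte 2: 0xB0 = 10110000 (10xxxxxx ✓), payload 110000.
Concatenate: 11100110000 = 0x730 (11 bits → U+0730).

U+0730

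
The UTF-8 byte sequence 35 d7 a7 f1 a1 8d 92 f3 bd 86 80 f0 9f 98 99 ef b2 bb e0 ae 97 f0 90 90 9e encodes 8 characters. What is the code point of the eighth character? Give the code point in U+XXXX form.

U+1041E

Offset 0: leading byte 0x35 = 00110101 → 1-byte char #1 = 35.
Offset 1: leading byte 0xD7 = 11010111 → 2-byte char #2 = D7 A7.
Offset 3: leading byte 0xF1 = 11110001 → 4-byte char #3 = F1 A1 8D 92.
Offset 7: leading byte 0xF3 = 11110011 → 4-byte char #4 = F3 BD 86 80.
Offset 11: leading byte 0xF0 = 11110000 → 4-byte char #5 = F0 9F 98 99.
Offset 15: leading byte 0xEF = 11101111 → 3-byte char #6 = EF B2 BB.
Offset 18: leading byte 0xE0 = 11100000 → 3-byte char #7 = E0 AE 97.
Offset 21: leading byte 0xF0 = 11110000 → 4-byte char #8 = F0 90 90 9E.
Leading byte 0xF0 = 11110000 matches 11110xxx → 4-byte sequence.
Byte 1: 0xF0 = 11110000, payload 000 (3 bits).
Byte 2: 0x90 = 10010000 (10xxxxxx ✓), payload 010000.
Byte 3: 0x90 = 10010000 (10xxxxxx ✓), payload 010000.
Byte 4: 0x9E = 10011110 (10xxxxxx ✓), payload 011110.
Concatenate: 000010000010000011110 = 0x1041E (21 bits → U+1041E).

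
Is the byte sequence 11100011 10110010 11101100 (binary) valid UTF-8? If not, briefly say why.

invalid (non-continuation byte where continuation expected)

Leading byte 0xE3 = 11100011 → 3-byte form.
Byte 3 is 0xEC = 11101100, which is not 10xxxxxx — expected a continuation byte.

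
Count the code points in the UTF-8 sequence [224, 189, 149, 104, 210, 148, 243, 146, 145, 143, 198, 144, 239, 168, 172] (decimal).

6

Byte at offset 0: 0xE0 = 11100000 → 3-byte char (#1). Advance 3.
Byte at offset 3: 0x68 = 01101000 → 1-byte char (#2). Advance 1.
Byte at offset 4: 0xD2 = 11010010 → 2-byte char (#3). Advance 2.
Byte at offset 6: 0xF3 = 11110011 → 4-byte char (#4). Advance 4.
Byte at offset 10: 0xC6 = 11000110 → 2-byte char (#5). Advance 2.
Byte at offset 12: 0xEF = 11101111 → 3-byte char (#6). Advance 3.
Reached end at offset 15 after 6 code points.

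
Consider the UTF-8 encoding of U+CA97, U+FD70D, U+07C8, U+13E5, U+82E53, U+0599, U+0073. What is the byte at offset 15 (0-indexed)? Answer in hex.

U+CA97 → 3-byte form EC AA 97 at offsets 0–2.
U+FD70D → 4-byte form F3 BD 9C 8D at offsets 3–6.
U+07C8 → 2-byte form DF 88 at offsets 7–8.
U+13E5 → 3-byte form E1 8F A5 at offsets 9–11.
U+82E53 → 4-byte form F2 82 B9 93 at offsets 12–15.
Offset 15 falls in char 5's range; it's byte 4 of F2 82 B9 93 = 0x93.

0x93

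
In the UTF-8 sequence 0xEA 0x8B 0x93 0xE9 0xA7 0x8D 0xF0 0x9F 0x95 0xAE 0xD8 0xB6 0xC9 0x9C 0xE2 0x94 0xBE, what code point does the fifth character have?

Offset 0: leading byte 0xEA = 11101010 → 3-byte char #1 = EA 8B 93.
Offset 3: leading byte 0xE9 = 11101001 → 3-byte char #2 = E9 A7 8D.
Offset 6: leading byte 0xF0 = 11110000 → 4-byte char #3 = F0 9F 95 AE.
Offset 10: leading byte 0xD8 = 11011000 → 2-byte char #4 = D8 B6.
Offset 12: leading byte 0xC9 = 11001001 → 2-byte char #5 = C9 9C.
Leading byte 0xC9 = 11001001 matches 110xxxxx → 2-byte sequence.
Byte 1: 0xC9 = 11001001, payload 01001 (5 bits).
Byte 2: 0x9C = 10011100 (10xxxxxx ✓), payload 011100.
Concatenate: 01001011100 = 0x25C (11 bits → U+025C).

U+025C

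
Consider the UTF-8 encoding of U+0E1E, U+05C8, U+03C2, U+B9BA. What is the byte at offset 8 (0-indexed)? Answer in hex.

U+0E1E → 3-byte form E0 B8 9E at offsets 0–2.
U+05C8 → 2-byte form D7 88 at offsets 3–4.
U+03C2 → 2-byte form CF 82 at offsets 5–6.
U+B9BA → 3-byte form EB A6 BA at offsets 7–9.
Offset 8 falls in char 4's range; it's byte 2 of EB A6 BA = 0xA6.

0xA6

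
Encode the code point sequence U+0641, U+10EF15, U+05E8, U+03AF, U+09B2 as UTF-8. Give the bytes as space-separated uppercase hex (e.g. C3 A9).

U+0641: 2-byte form → D9 81.
U+10EF15: 4-byte form → F4 8E BC 95.
U+05E8: 2-byte form → D7 A8.
U+03AF: 2-byte form → CE AF.
U+09B2: 3-byte form → E0 A6 B2.
Concatenated (13 bytes): D9 81 F4 8E BC 95 D7 A8 CE AF E0 A6 B2.

D9 81 F4 8E BC 95 D7 A8 CE AF E0 A6 B2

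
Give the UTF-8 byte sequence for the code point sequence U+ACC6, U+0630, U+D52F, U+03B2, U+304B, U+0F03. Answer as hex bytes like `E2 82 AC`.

EA B3 86 D8 B0 ED 94 AF CE B2 E3 81 8B E0 BC 83

U+ACC6: 3-byte form → EA B3 86.
U+0630: 2-byte form → D8 B0.
U+D52F: 3-byte form → ED 94 AF.
U+03B2: 2-byte form → CE B2.
U+304B: 3-byte form → E3 81 8B.
U+0F03: 3-byte form → E0 BC 83.
Concatenated (16 bytes): EA B3 86 D8 B0 ED 94 AF CE B2 E3 81 8B E0 BC 83.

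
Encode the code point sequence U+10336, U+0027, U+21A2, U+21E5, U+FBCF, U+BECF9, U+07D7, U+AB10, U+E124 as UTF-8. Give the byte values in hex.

F0 90 8C B6 27 E2 86 A2 E2 87 A5 EF AF 8F F2 BE B3 B9 DF 97 EA AC 90 EE 84 A4

U+10336: 4-byte form → F0 90 8C B6.
U+0027: 1-byte form → 27.
U+21A2: 3-byte form → E2 86 A2.
U+21E5: 3-byte form → E2 87 A5.
U+FBCF: 3-byte form → EF AF 8F.
U+BECF9: 4-byte form → F2 BE B3 B9.
U+07D7: 2-byte form → DF 97.
U+AB10: 3-byte form → EA AC 90.
U+E124: 3-byte form → EE 84 A4.
Concatenated (26 bytes): F0 90 8C B6 27 E2 86 A2 E2 87 A5 EF AF 8F F2 BE B3 B9 DF 97 EA AC 90 EE 84 A4.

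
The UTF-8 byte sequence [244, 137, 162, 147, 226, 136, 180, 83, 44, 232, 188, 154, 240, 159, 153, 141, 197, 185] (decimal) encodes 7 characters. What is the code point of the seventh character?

Offset 0: leading byte 0xF4 = 11110100 → 4-byte char #1 = F4 89 A2 93.
Offset 4: leading byte 0xE2 = 11100010 → 3-byte char #2 = E2 88 B4.
Offset 7: leading byte 0x53 = 01010011 → 1-byte char #3 = 53.
Offset 8: leading byte 0x2C = 00101100 → 1-byte char #4 = 2C.
Offset 9: leading byte 0xE8 = 11101000 → 3-byte char #5 = E8 BC 9A.
Offset 12: leading byte 0xF0 = 11110000 → 4-byte char #6 = F0 9F 99 8D.
Offset 16: leading byte 0xC5 = 11000101 → 2-byte char #7 = C5 B9.
Leading byte 0xC5 = 11000101 matches 110xxxxx → 2-byte sequence.
Byte 1: 0xC5 = 11000101, payload 00101 (5 bits).
Byte 2: 0xB9 = 10111001 (10xxxxxx ✓), payload 111001.
Concatenate: 00101111001 = 0x179 (11 bits → U+0179).

U+0179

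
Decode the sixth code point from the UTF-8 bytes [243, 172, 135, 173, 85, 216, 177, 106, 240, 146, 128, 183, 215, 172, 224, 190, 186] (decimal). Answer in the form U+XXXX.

U+05EC

Offset 0: leading byte 0xF3 = 11110011 → 4-byte char #1 = F3 AC 87 AD.
Offset 4: leading byte 0x55 = 01010101 → 1-byte char #2 = 55.
Offset 5: leading byte 0xD8 = 11011000 → 2-byte char #3 = D8 B1.
Offset 7: leading byte 0x6A = 01101010 → 1-byte char #4 = 6A.
Offset 8: leading byte 0xF0 = 11110000 → 4-byte char #5 = F0 92 80 B7.
Offset 12: leading byte 0xD7 = 11010111 → 2-byte char #6 = D7 AC.
Leading byte 0xD7 = 11010111 matches 110xxxxx → 2-byte sequence.
Byte 1: 0xD7 = 11010111, payload 10111 (5 bits).
Byte 2: 0xAC = 10101100 (10xxxxxx ✓), payload 101100.
Concatenate: 10111101100 = 0x5EC (11 bits → U+05EC).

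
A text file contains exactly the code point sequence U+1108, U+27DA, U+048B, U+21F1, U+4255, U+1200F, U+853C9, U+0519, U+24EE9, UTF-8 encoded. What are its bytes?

U+1108: 3-byte form → E1 84 88.
U+27DA: 3-byte form → E2 9F 9A.
U+048B: 2-byte form → D2 8B.
U+21F1: 3-byte form → E2 87 B1.
U+4255: 3-byte form → E4 89 95.
U+1200F: 4-byte form → F0 92 80 8F.
U+853C9: 4-byte form → F2 85 8F 89.
U+0519: 2-byte form → D4 99.
U+24EE9: 4-byte form → F0 A4 BB A9.
Concatenated (28 bytes): E1 84 88 E2 9F 9A D2 8B E2 87 B1 E4 89 95 F0 92 80 8F F2 85 8F 89 D4 99 F0 A4 BB A9.

E1 84 88 E2 9F 9A D2 8B E2 87 B1 E4 89 95 F0 92 80 8F F2 85 8F 89 D4 99 F0 A4 BB A9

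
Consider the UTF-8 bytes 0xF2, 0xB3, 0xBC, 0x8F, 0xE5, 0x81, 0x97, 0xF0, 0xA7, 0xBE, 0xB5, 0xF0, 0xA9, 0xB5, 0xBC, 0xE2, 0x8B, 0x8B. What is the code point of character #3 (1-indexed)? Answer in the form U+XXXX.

U+27FB5

Offset 0: leading byte 0xF2 = 11110010 → 4-byte char #1 = F2 B3 BC 8F.
Offset 4: leading byte 0xE5 = 11100101 → 3-byte char #2 = E5 81 97.
Offset 7: leading byte 0xF0 = 11110000 → 4-byte char #3 = F0 A7 BE B5.
Leading byte 0xF0 = 11110000 matches 11110xxx → 4-byte sequence.
Byte 1: 0xF0 = 11110000, payload 000 (3 bits).
Byte 2: 0xA7 = 10100111 (10xxxxxx ✓), payload 100111.
Byte 3: 0xBE = 10111110 (10xxxxxx ✓), payload 111110.
Byte 4: 0xB5 = 10110101 (10xxxxxx ✓), payload 110101.
Concatenate: 000100111111110110101 = 0x27FB5 (21 bits → U+27FB5).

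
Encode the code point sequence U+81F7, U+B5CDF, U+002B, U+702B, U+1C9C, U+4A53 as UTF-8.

E8 87 B7 F2 B5 B3 9F 2B E7 80 AB E1 B2 9C E4 A9 93

U+81F7: 3-byte form → E8 87 B7.
U+B5CDF: 4-byte form → F2 B5 B3 9F.
U+002B: 1-byte form → 2B.
U+702B: 3-byte form → E7 80 AB.
U+1C9C: 3-byte form → E1 B2 9C.
U+4A53: 3-byte form → E4 A9 93.
Concatenated (17 bytes): E8 87 B7 F2 B5 B3 9F 2B E7 80 AB E1 B2 9C E4 A9 93.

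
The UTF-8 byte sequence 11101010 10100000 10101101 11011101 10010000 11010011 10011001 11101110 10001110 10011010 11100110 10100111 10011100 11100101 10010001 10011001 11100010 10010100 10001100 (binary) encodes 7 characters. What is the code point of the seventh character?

U+250C

Offset 0: leading byte 0xEA = 11101010 → 3-byte char #1 = EA A0 AD.
Offset 3: leading byte 0xDD = 11011101 → 2-byte char #2 = DD 90.
Offset 5: leading byte 0xD3 = 11010011 → 2-byte char #3 = D3 99.
Offset 7: leading byte 0xEE = 11101110 → 3-byte char #4 = EE 8E 9A.
Offset 10: leading byte 0xE6 = 11100110 → 3-byte char #5 = E6 A7 9C.
Offset 13: leading byte 0xE5 = 11100101 → 3-byte char #6 = E5 91 99.
Offset 16: leading byte 0xE2 = 11100010 → 3-byte char #7 = E2 94 8C.
Leading byte 0xE2 = 11100010 matches 1110xxxx → 3-byte sequence.
Byte 1: 0xE2 = 11100010, payload 0010 (4 bits).
Byte 2: 0x94 = 10010100 (10xxxxxx ✓), payload 010100.
Byte 3: 0x8C = 10001100 (10xxxxxx ✓), payload 001100.
Concatenate: 0010010100001100 = 0x250C (16 bits → U+250C).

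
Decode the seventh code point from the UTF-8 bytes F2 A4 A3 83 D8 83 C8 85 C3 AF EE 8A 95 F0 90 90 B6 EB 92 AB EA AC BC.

Offset 0: leading byte 0xF2 = 11110010 → 4-byte char #1 = F2 A4 A3 83.
Offset 4: leading byte 0xD8 = 11011000 → 2-byte char #2 = D8 83.
Offset 6: leading byte 0xC8 = 11001000 → 2-byte char #3 = C8 85.
Offset 8: leading byte 0xC3 = 11000011 → 2-byte char #4 = C3 AF.
Offset 10: leading byte 0xEE = 11101110 → 3-byte char #5 = EE 8A 95.
Offset 13: leading byte 0xF0 = 11110000 → 4-byte char #6 = F0 90 90 B6.
Offset 17: leading byte 0xEB = 11101011 → 3-byte char #7 = EB 92 AB.
Leading byte 0xEB = 11101011 matches 1110xxxx → 3-byte sequence.
Byte 1: 0xEB = 11101011, payload 1011 (4 bits).
Byte 2: 0x92 = 10010010 (10xxxxxx ✓), payload 010010.
Byte 3: 0xAB = 10101011 (10xxxxxx ✓), payload 101011.
Concatenate: 1011010010101011 = 0xB4AB (16 bits → U+B4AB).

U+B4AB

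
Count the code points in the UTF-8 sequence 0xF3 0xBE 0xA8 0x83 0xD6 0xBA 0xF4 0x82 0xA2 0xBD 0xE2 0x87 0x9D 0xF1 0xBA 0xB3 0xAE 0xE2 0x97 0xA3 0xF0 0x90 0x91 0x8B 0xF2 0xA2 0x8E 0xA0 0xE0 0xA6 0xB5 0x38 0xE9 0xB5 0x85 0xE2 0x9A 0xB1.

Byte at offset 0: 0xF3 = 11110011 → 4-byte char (#1). Advance 4.
Byte at offset 4: 0xD6 = 11010110 → 2-byte char (#2). Advance 2.
Byte at offset 6: 0xF4 = 11110100 → 4-byte char (#3). Advance 4.
Byte at offset 10: 0xE2 = 11100010 → 3-byte char (#4). Advance 3.
Byte at offset 13: 0xF1 = 11110001 → 4-byte char (#5). Advance 4.
Byte at offset 17: 0xE2 = 11100010 → 3-byte char (#6). Advance 3.
Byte at offset 20: 0xF0 = 11110000 → 4-byte char (#7). Advance 4.
Byte at offset 24: 0xF2 = 11110010 → 4-byte char (#8). Advance 4.
Byte at offset 28: 0xE0 = 11100000 → 3-byte char (#9). Advance 3.
Byte at offset 31: 0x38 = 00111000 → 1-byte char (#10). Advance 1.
Byte at offset 32: 0xE9 = 11101001 → 3-byte char (#11). Advance 3.
Byte at offset 35: 0xE2 = 11100010 → 3-byte char (#12). Advance 3.
Reached end at offset 38 after 12 code points.

12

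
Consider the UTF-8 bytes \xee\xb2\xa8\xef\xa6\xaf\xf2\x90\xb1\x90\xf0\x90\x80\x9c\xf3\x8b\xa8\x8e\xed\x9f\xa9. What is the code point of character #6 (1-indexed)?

U+D7E9

Offset 0: leading byte 0xEE = 11101110 → 3-byte char #1 = EE B2 A8.
Offset 3: leading byte 0xEF = 11101111 → 3-byte char #2 = EF A6 AF.
Offset 6: leading byte 0xF2 = 11110010 → 4-byte char #3 = F2 90 B1 90.
Offset 10: leading byte 0xF0 = 11110000 → 4-byte char #4 = F0 90 80 9C.
Offset 14: leading byte 0xF3 = 11110011 → 4-byte char #5 = F3 8B A8 8E.
Offset 18: leading byte 0xED = 11101101 → 3-byte char #6 = ED 9F A9.
Leading byte 0xED = 11101101 matches 1110xxxx → 3-byte sequence.
Byte 1: 0xED = 11101101, payload 1101 (4 bits).
Byte 2: 0x9F = 10011111 (10xxxxxx ✓), payload 011111.
Byte 3: 0xA9 = 10101001 (10xxxxxx ✓), payload 101001.
Concatenate: 1101011111101001 = 0xD7E9 (16 bits → U+D7E9).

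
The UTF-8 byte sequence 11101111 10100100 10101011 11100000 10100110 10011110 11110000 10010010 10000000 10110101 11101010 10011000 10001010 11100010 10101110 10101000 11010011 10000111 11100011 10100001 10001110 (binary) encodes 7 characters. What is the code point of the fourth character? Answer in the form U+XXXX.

U+A60A

Offset 0: leading byte 0xEF = 11101111 → 3-byte char #1 = EF A4 AB.
Offset 3: leading byte 0xE0 = 11100000 → 3-byte char #2 = E0 A6 9E.
Offset 6: leading byte 0xF0 = 11110000 → 4-byte char #3 = F0 92 80 B5.
Offset 10: leading byte 0xEA = 11101010 → 3-byte char #4 = EA 98 8A.
Leading byte 0xEA = 11101010 matches 1110xxxx → 3-byte sequence.
Byte 1: 0xEA = 11101010, payload 1010 (4 bits).
Byte 2: 0x98 = 10011000 (10xxxxxx ✓), payload 011000.
Byte 3: 0x8A = 10001010 (10xxxxxx ✓), payload 001010.
Concatenate: 1010011000001010 = 0xA60A (16 bits → U+A60A).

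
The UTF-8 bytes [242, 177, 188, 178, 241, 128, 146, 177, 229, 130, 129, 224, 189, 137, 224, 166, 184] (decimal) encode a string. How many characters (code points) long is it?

5

Byte at offset 0: 0xF2 = 11110010 → 4-byte char (#1). Advance 4.
Byte at offset 4: 0xF1 = 11110001 → 4-byte char (#2). Advance 4.
Byte at offset 8: 0xE5 = 11100101 → 3-byte char (#3). Advance 3.
Byte at offset 11: 0xE0 = 11100000 → 3-byte char (#4). Advance 3.
Byte at offset 14: 0xE0 = 11100000 → 3-byte char (#5). Advance 3.
Reached end at offset 17 after 5 code points.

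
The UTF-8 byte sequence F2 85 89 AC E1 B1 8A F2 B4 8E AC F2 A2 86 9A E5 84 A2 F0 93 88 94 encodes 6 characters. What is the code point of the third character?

Offset 0: leading byte 0xF2 = 11110010 → 4-byte char #1 = F2 85 89 AC.
Offset 4: leading byte 0xE1 = 11100001 → 3-byte char #2 = E1 B1 8A.
Offset 7: leading byte 0xF2 = 11110010 → 4-byte char #3 = F2 B4 8E AC.
Leading byte 0xF2 = 11110010 matches 11110xxx → 4-byte sequence.
Byte 1: 0xF2 = 11110010, payload 010 (3 bits).
Byte 2: 0xB4 = 10110100 (10xxxxxx ✓), payload 110100.
Byte 3: 0x8E = 10001110 (10xxxxxx ✓), payload 001110.
Byte 4: 0xAC = 10101100 (10xxxxxx ✓), payload 101100.
Concatenate: 010110100001110101100 = 0xB43AC (21 bits → U+B43AC).

U+B43AC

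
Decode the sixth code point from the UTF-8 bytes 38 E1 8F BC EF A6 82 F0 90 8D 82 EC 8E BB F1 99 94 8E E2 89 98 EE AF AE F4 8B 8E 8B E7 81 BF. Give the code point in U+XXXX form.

Offset 0: leading byte 0x38 = 00111000 → 1-byte char #1 = 38.
Offset 1: leading byte 0xE1 = 11100001 → 3-byte char #2 = E1 8F BC.
Offset 4: leading byte 0xEF = 11101111 → 3-byte char #3 = EF A6 82.
Offset 7: leading byte 0xF0 = 11110000 → 4-byte char #4 = F0 90 8D 82.
Offset 11: leading byte 0xEC = 11101100 → 3-byte char #5 = EC 8E BB.
Offset 14: leading byte 0xF1 = 11110001 → 4-byte char #6 = F1 99 94 8E.
Leading byte 0xF1 = 11110001 matches 11110xxx → 4-byte sequence.
Byte 1: 0xF1 = 11110001, payload 001 (3 bits).
Byte 2: 0x99 = 10011001 (10xxxxxx ✓), payload 011001.
Byte 3: 0x94 = 10010100 (10xxxxxx ✓), payload 010100.
Byte 4: 0x8E = 10001110 (10xxxxxx ✓), payload 001110.
Concatenate: 001011001010100001110 = 0x5950E (21 bits → U+5950E).

U+5950E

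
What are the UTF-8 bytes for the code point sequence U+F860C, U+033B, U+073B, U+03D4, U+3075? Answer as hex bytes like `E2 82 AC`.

U+F860C: 4-byte form → F3 B8 98 8C.
U+033B: 2-byte form → CC BB.
U+073B: 2-byte form → DC BB.
U+03D4: 2-byte form → CF 94.
U+3075: 3-byte form → E3 81 B5.
Concatenated (13 bytes): F3 B8 98 8C CC BB DC BB CF 94 E3 81 B5.

F3 B8 98 8C CC BB DC BB CF 94 E3 81 B5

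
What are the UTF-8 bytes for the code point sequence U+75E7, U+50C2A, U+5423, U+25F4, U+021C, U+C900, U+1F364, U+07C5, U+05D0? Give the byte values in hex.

U+75E7: 3-byte form → E7 97 A7.
U+50C2A: 4-byte form → F1 90 B0 AA.
U+5423: 3-byte form → E5 90 A3.
U+25F4: 3-byte form → E2 97 B4.
U+021C: 2-byte form → C8 9C.
U+C900: 3-byte form → EC A4 80.
U+1F364: 4-byte form → F0 9F 8D A4.
U+07C5: 2-byte form → DF 85.
U+05D0: 2-byte form → D7 90.
Concatenated (26 bytes): E7 97 A7 F1 90 B0 AA E5 90 A3 E2 97 B4 C8 9C EC A4 80 F0 9F 8D A4 DF 85 D7 90.

E7 97 A7 F1 90 B0 AA E5 90 A3 E2 97 B4 C8 9C EC A4 80 F0 9F 8D A4 DF 85 D7 90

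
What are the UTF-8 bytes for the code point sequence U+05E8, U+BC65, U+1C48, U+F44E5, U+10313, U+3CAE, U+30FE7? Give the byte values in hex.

U+05E8: 2-byte form → D7 A8.
U+BC65: 3-byte form → EB B1 A5.
U+1C48: 3-byte form → E1 B1 88.
U+F44E5: 4-byte form → F3 B4 93 A5.
U+10313: 4-byte form → F0 90 8C 93.
U+3CAE: 3-byte form → E3 B2 AE.
U+30FE7: 4-byte form → F0 B0 BF A7.
Concatenated (23 bytes): D7 A8 EB B1 A5 E1 B1 88 F3 B4 93 A5 F0 90 8C 93 E3 B2 AE F0 B0 BF A7.

D7 A8 EB B1 A5 E1 B1 88 F3 B4 93 A5 F0 90 8C 93 E3 B2 AE F0 B0 BF A7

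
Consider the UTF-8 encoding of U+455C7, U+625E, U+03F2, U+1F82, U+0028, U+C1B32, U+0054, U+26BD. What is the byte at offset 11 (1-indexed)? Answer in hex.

1-indexed offset 11 is 0-indexed offset 10.
U+455C7 → 4-byte form F1 85 97 87 at offsets 0–3.
U+625E → 3-byte form E6 89 9E at offsets 4–6.
U+03F2 → 2-byte form CF B2 at offsets 7–8.
U+1F82 → 3-byte form E1 BE 82 at offsets 9–11.
Offset 10 falls in char 4's range; it's byte 2 of E1 BE 82 = 0xBE.

0xBE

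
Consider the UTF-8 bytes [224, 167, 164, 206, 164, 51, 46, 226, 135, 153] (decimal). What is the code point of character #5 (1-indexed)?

Offset 0: leading byte 0xE0 = 11100000 → 3-byte char #1 = E0 A7 A4.
Offset 3: leading byte 0xCE = 11001110 → 2-byte char #2 = CE A4.
Offset 5: leading byte 0x33 = 00110011 → 1-byte char #3 = 33.
Offset 6: leading byte 0x2E = 00101110 → 1-byte char #4 = 2E.
Offset 7: leading byte 0xE2 = 11100010 → 3-byte char #5 = E2 87 99.
Leading byte 0xE2 = 11100010 matches 1110xxxx → 3-byte sequence.
Byte 1: 0xE2 = 11100010, payload 0010 (4 bits).
Byte 2: 0x87 = 10000111 (10xxxxxx ✓), payload 000111.
Byte 3: 0x99 = 10011001 (10xxxxxx ✓), payload 011001.
Concatenate: 0010000111011001 = 0x21D9 (16 bits → U+21D9).

U+21D9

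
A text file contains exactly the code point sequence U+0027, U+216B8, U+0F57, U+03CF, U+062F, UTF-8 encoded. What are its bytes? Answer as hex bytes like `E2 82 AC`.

27 F0 A1 9A B8 E0 BD 97 CF 8F D8 AF

U+0027: 1-byte form → 27.
U+216B8: 4-byte form → F0 A1 9A B8.
U+0F57: 3-byte form → E0 BD 97.
U+03CF: 2-byte form → CF 8F.
U+062F: 2-byte form → D8 AF.
Concatenated (12 bytes): 27 F0 A1 9A B8 E0 BD 97 CF 8F D8 AF.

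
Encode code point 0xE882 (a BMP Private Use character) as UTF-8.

U+E882 = 0xE882 = 59522 decimal. In range U+0800–U+FFFF → 3-byte form: 1110xxxx 10xxxxxx 10xxxxxx.
Binary (16 bits): 1110100010000010.
Split 4+6+6: 1110 | 100010 | 000010.
Byte 1: 11101110 = 0xEE.
Byte 2: 10100010 = 0xA2.
Byte 3: 10000010 = 0x82.

EE A2 82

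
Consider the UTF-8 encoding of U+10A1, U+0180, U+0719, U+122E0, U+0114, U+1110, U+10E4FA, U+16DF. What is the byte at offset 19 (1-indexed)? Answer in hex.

1-indexed offset 19 is 0-indexed offset 18.
U+10A1 → 3-byte form E1 82 A1 at offsets 0–2.
U+0180 → 2-byte form C6 80 at offsets 3–4.
U+0719 → 2-byte form DC 99 at offsets 5–6.
U+122E0 → 4-byte form F0 92 8B A0 at offsets 7–10.
U+0114 → 2-byte form C4 94 at offsets 11–12.
U+1110 → 3-byte form E1 84 90 at offsets 13–15.
U+10E4FA → 4-byte form F4 8E 93 BA at offsets 16–19.
Offset 18 falls in char 7's range; it's byte 3 of F4 8E 93 BA = 0x93.

0x93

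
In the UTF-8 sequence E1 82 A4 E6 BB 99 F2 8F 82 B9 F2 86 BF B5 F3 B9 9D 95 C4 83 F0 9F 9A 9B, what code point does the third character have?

Offset 0: leading byte 0xE1 = 11100001 → 3-byte char #1 = E1 82 A4.
Offset 3: leading byte 0xE6 = 11100110 → 3-byte char #2 = E6 BB 99.
Offset 6: leading byte 0xF2 = 11110010 → 4-byte char #3 = F2 8F 82 B9.
Leading byte 0xF2 = 11110010 matches 11110xxx → 4-byte sequence.
Byte 1: 0xF2 = 11110010, payload 010 (3 bits).
Byte 2: 0x8F = 10001111 (10xxxxxx ✓), payload 001111.
Byte 3: 0x82 = 10000010 (10xxxxxx ✓), payload 000010.
Byte 4: 0xB9 = 10111001 (10xxxxxx ✓), payload 111001.
Concatenate: 010001111000010111001 = 0x8F0B9 (21 bits → U+8F0B9).

U+8F0B9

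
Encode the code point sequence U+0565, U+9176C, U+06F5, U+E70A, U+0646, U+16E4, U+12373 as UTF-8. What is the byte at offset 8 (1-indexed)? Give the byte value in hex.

0xB5

1-indexed offset 8 is 0-indexed offset 7.
U+0565 → 2-byte form D5 A5 at offsets 0–1.
U+9176C → 4-byte form F2 91 9D AC at offsets 2–5.
U+06F5 → 2-byte form DB B5 at offsets 6–7.
Offset 7 falls in char 3's range; it's byte 2 of DB B5 = 0xB5.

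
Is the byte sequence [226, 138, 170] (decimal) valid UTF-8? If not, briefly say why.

Leading byte 0xE2 = 11100010 → 3-byte form.
Continuation bytes 0x8A=10001010, 0xAA=10101010 all match 10xxxxxx.
Decoded value 0x22AA is ≥ 0x800 (shortest form) and not a surrogate.

valid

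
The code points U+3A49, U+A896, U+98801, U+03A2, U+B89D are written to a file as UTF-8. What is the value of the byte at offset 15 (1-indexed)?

1-indexed offset 15 is 0-indexed offset 14.
U+3A49 → 3-byte form E3 A9 89 at offsets 0–2.
U+A896 → 3-byte form EA A2 96 at offsets 3–5.
U+98801 → 4-byte form F2 98 A0 81 at offsets 6–9.
U+03A2 → 2-byte form CE A2 at offsets 10–11.
U+B89D → 3-byte form EB A2 9D at offsets 12–14.
Offset 14 falls in char 5's range; it's byte 3 of EB A2 9D = 0x9D.

0x9D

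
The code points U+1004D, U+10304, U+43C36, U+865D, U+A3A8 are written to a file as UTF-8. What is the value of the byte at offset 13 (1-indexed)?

0xE8

1-indexed offset 13 is 0-indexed offset 12.
U+1004D → 4-byte form F0 90 81 8D at offsets 0–3.
U+10304 → 4-byte form F0 90 8C 84 at offsets 4–7.
U+43C36 → 4-byte form F1 83 B0 B6 at offsets 8–11.
U+865D → 3-byte form E8 99 9D at offsets 12–14.
Offset 12 falls in char 4's range; it's byte 1 of E8 99 9D = 0xE8.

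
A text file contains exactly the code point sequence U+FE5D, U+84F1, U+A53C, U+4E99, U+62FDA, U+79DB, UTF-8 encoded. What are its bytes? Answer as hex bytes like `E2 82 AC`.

EF B9 9D E8 93 B1 EA 94 BC E4 BA 99 F1 A2 BF 9A E7 A7 9B

U+FE5D: 3-byte form → EF B9 9D.
U+84F1: 3-byte form → E8 93 B1.
U+A53C: 3-byte form → EA 94 BC.
U+4E99: 3-byte form → E4 BA 99.
U+62FDA: 4-byte form → F1 A2 BF 9A.
U+79DB: 3-byte form → E7 A7 9B.
Concatenated (19 bytes): EF B9 9D E8 93 B1 EA 94 BC E4 BA 99 F1 A2 BF 9A E7 A7 9B.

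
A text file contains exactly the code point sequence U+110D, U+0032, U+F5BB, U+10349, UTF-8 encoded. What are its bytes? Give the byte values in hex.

U+110D: 3-byte form → E1 84 8D.
U+0032: 1-byte form → 32.
U+F5BB: 3-byte form → EF 96 BB.
U+10349: 4-byte form → F0 90 8D 89.
Concatenated (11 bytes): E1 84 8D 32 EF 96 BB F0 90 8D 89.

E1 84 8D 32 EF 96 BB F0 90 8D 89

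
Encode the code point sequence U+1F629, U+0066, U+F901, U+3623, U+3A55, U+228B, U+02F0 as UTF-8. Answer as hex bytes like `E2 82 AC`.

U+1F629: 4-byte form → F0 9F 98 A9.
U+0066: 1-byte form → 66.
U+F901: 3-byte form → EF A4 81.
U+3623: 3-byte form → E3 98 A3.
U+3A55: 3-byte form → E3 A9 95.
U+228B: 3-byte form → E2 8A 8B.
U+02F0: 2-byte form → CB B0.
Concatenated (19 bytes): F0 9F 98 A9 66 EF A4 81 E3 98 A3 E3 A9 95 E2 8A 8B CB B0.

F0 9F 98 A9 66 EF A4 81 E3 98 A3 E3 A9 95 E2 8A 8B CB B0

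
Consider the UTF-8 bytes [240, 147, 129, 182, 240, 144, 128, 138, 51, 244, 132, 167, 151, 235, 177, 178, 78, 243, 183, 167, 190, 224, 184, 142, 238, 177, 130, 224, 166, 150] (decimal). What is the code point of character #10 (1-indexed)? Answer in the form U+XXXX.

Offset 0: leading byte 0xF0 = 11110000 → 4-byte char #1 = F0 93 81 B6.
Offset 4: leading byte 0xF0 = 11110000 → 4-byte char #2 = F0 90 80 8A.
Offset 8: leading byte 0x33 = 00110011 → 1-byte char #3 = 33.
Offset 9: leading byte 0xF4 = 11110100 → 4-byte char #4 = F4 84 A7 97.
Offset 13: leading byte 0xEB = 11101011 → 3-byte char #5 = EB B1 B2.
Offset 16: leading byte 0x4E = 01001110 → 1-byte char #6 = 4E.
Offset 17: leading byte 0xF3 = 11110011 → 4-byte char #7 = F3 B7 A7 BE.
Offset 21: leading byte 0xE0 = 11100000 → 3-byte char #8 = E0 B8 8E.
Offset 24: leading byte 0xEE = 11101110 → 3-byte char #9 = EE B1 82.
Offset 27: leading byte 0xE0 = 11100000 → 3-byte char #10 = E0 A6 96.
Leading byte 0xE0 = 11100000 matches 1110xxxx → 3-byte sequence.
Byte 1: 0xE0 = 11100000, payload 0000 (4 bits).
Byte 2: 0xA6 = 10100110 (10xxxxxx ✓), payload 100110.
Byte 3: 0x96 = 10010110 (10xxxxxx ✓), payload 010110.
Concatenate: 0000100110010110 = 0x996 (16 bits → U+0996).

U+0996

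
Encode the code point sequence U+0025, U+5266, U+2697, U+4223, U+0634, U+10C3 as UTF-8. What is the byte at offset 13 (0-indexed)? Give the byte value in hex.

U+0025 → 1-byte form 25 at offsets 0–0.
U+5266 → 3-byte form E5 89 A6 at offsets 1–3.
U+2697 → 3-byte form E2 9A 97 at offsets 4–6.
U+4223 → 3-byte form E4 88 A3 at offsets 7–9.
U+0634 → 2-byte form D8 B4 at offsets 10–11.
U+10C3 → 3-byte form E1 83 83 at offsets 12–14.
Offset 13 falls in char 6's range; it's byte 2 of E1 83 83 = 0x83.

0x83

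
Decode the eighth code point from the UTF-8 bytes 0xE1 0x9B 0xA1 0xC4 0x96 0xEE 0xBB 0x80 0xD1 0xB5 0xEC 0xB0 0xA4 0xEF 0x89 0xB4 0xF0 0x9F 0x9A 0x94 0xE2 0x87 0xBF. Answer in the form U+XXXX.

Offset 0: leading byte 0xE1 = 11100001 → 3-byte char #1 = E1 9B A1.
Offset 3: leading byte 0xC4 = 11000100 → 2-byte char #2 = C4 96.
Offset 5: leading byte 0xEE = 11101110 → 3-byte char #3 = EE BB 80.
Offset 8: leading byte 0xD1 = 11010001 → 2-byte char #4 = D1 B5.
Offset 10: leading byte 0xEC = 11101100 → 3-byte char #5 = EC B0 A4.
Offset 13: leading byte 0xEF = 11101111 → 3-byte char #6 = EF 89 B4.
Offset 16: leading byte 0xF0 = 11110000 → 4-byte char #7 = F0 9F 9A 94.
Offset 20: leading byte 0xE2 = 11100010 → 3-byte char #8 = E2 87 BF.
Leading byte 0xE2 = 11100010 matches 1110xxxx → 3-byte sequence.
Byte 1: 0xE2 = 11100010, payload 0010 (4 bits).
Byte 2: 0x87 = 10000111 (10xxxxxx ✓), payload 000111.
Byte 3: 0xBF = 10111111 (10xxxxxx ✓), payload 111111.
Concatenate: 0010000111111111 = 0x21FF (16 bits → U+21FF).

U+21FF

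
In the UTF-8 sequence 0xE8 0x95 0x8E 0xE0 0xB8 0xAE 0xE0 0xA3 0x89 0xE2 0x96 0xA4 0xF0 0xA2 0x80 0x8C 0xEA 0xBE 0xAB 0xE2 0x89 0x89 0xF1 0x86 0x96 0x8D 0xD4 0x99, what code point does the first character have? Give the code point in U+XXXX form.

U+854E

Offset 0: leading byte 0xE8 = 11101000 → 3-byte char #1 = E8 95 8E.
Leading byte 0xE8 = 11101000 matches 1110xxxx → 3-byte sequence.
Byte 1: 0xE8 = 11101000, payload 1000 (4 bits).
Byte 2: 0x95 = 10010101 (10xxxxxx ✓), payload 010101.
Byte 3: 0x8E = 10001110 (10xxxxxx ✓), payload 001110.
Concatenate: 1000010101001110 = 0x854E (16 bits → U+854E).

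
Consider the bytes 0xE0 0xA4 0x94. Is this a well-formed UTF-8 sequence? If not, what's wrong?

Leading byte 0xE0 = 11100000 → 3-byte form.
Continuation bytes 0xA4=10100100, 0x94=10010100 all match 10xxxxxx.
Decoded value 0x914 is ≥ 0x800 (shortest form) and not a surrogate.

valid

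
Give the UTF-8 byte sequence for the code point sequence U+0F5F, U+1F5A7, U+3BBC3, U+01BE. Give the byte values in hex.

U+0F5F: 3-byte form → E0 BD 9F.
U+1F5A7: 4-byte form → F0 9F 96 A7.
U+3BBC3: 4-byte form → F0 BB AF 83.
U+01BE: 2-byte form → C6 BE.
Concatenated (13 bytes): E0 BD 9F F0 9F 96 A7 F0 BB AF 83 C6 BE.

E0 BD 9F F0 9F 96 A7 F0 BB AF 83 C6 BE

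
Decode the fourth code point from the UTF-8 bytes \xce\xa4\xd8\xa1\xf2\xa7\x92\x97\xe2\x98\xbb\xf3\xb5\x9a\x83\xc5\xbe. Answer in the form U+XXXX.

Offset 0: leading byte 0xCE = 11001110 → 2-byte char #1 = CE A4.
Offset 2: leading byte 0xD8 = 11011000 → 2-byte char #2 = D8 A1.
Offset 4: leading byte 0xF2 = 11110010 → 4-byte char #3 = F2 A7 92 97.
Offset 8: leading byte 0xE2 = 11100010 → 3-byte char #4 = E2 98 BB.
Leading byte 0xE2 = 11100010 matches 1110xxxx → 3-byte sequence.
Byte 1: 0xE2 = 11100010, payload 0010 (4 bits).
Byte 2: 0x98 = 10011000 (10xxxxxx ✓), payload 011000.
Byte 3: 0xBB = 10111011 (10xxxxxx ✓), payload 111011.
Concatenate: 0010011000111011 = 0x263B (16 bits → U+263B).

U+263B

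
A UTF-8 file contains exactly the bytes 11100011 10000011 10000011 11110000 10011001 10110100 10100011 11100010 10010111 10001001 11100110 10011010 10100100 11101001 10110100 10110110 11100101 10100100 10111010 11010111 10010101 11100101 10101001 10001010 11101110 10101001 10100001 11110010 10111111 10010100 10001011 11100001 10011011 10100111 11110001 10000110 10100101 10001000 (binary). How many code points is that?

Byte at offset 0: 0xE3 = 11100011 → 3-byte char (#1). Advance 3.
Byte at offset 3: 0xF0 = 11110000 → 4-byte char (#2). Advance 4.
Byte at offset 7: 0xE2 = 11100010 → 3-byte char (#3). Advance 3.
Byte at offset 10: 0xE6 = 11100110 → 3-byte char (#4). Advance 3.
Byte at offset 13: 0xE9 = 11101001 → 3-byte char (#5). Advance 3.
Byte at offset 16: 0xE5 = 11100101 → 3-byte char (#6). Advance 3.
Byte at offset 19: 0xD7 = 11010111 → 2-byte char (#7). Advance 2.
Byte at offset 21: 0xE5 = 11100101 → 3-byte char (#8). Advance 3.
Byte at offset 24: 0xEE = 11101110 → 3-byte char (#9). Advance 3.
Byte at offset 27: 0xF2 = 11110010 → 4-byte char (#10). Advance 4.
Byte at offset 31: 0xE1 = 11100001 → 3-byte char (#11). Advance 3.
Byte at offset 34: 0xF1 = 11110001 → 4-byte char (#12). Advance 4.
Reached end at offset 38 after 12 code points.

12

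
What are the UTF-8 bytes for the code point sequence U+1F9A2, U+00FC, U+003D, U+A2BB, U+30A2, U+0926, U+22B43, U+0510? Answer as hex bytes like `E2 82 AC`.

U+1F9A2: 4-byte form → F0 9F A6 A2.
U+00FC: 2-byte form → C3 BC.
U+003D: 1-byte form → 3D.
U+A2BB: 3-byte form → EA 8A BB.
U+30A2: 3-byte form → E3 82 A2.
U+0926: 3-byte form → E0 A4 A6.
U+22B43: 4-byte form → F0 A2 AD 83.
U+0510: 2-byte form → D4 90.
Concatenated (22 bytes): F0 9F A6 A2 C3 BC 3D EA 8A BB E3 82 A2 E0 A4 A6 F0 A2 AD 83 D4 90.

F0 9F A6 A2 C3 BC 3D EA 8A BB E3 82 A2 E0 A4 A6 F0 A2 AD 83 D4 90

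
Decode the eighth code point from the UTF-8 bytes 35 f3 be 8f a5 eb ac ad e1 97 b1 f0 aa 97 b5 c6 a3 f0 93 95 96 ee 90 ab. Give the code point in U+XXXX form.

Offset 0: leading byte 0x35 = 00110101 → 1-byte char #1 = 35.
Offset 1: leading byte 0xF3 = 11110011 → 4-byte char #2 = F3 BE 8F A5.
Offset 5: leading byte 0xEB = 11101011 → 3-byte char #3 = EB AC AD.
Offset 8: leading byte 0xE1 = 11100001 → 3-byte char #4 = E1 97 B1.
Offset 11: leading byte 0xF0 = 11110000 → 4-byte char #5 = F0 AA 97 B5.
Offset 15: leading byte 0xC6 = 11000110 → 2-byte char #6 = C6 A3.
Offset 17: leading byte 0xF0 = 11110000 → 4-byte char #7 = F0 93 95 96.
Offset 21: leading byte 0xEE = 11101110 → 3-byte char #8 = EE 90 AB.
Leading byte 0xEE = 11101110 matches 1110xxxx → 3-byte sequence.
Byte 1: 0xEE = 11101110, payload 1110 (4 bits).
Byte 2: 0x90 = 10010000 (10xxxxxx ✓), payload 010000.
Byte 3: 0xAB = 10101011 (10xxxxxx ✓), payload 101011.
Concatenate: 1110010000101011 = 0xE42B (16 bits → U+E42B).

U+E42B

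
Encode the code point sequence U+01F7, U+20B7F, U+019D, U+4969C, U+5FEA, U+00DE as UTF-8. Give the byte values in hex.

U+01F7: 2-byte form → C7 B7.
U+20B7F: 4-byte form → F0 A0 AD BF.
U+019D: 2-byte form → C6 9D.
U+4969C: 4-byte form → F1 89 9A 9C.
U+5FEA: 3-byte form → E5 BF AA.
U+00DE: 2-byte form → C3 9E.
Concatenated (17 bytes): C7 B7 F0 A0 AD BF C6 9D F1 89 9A 9C E5 BF AA C3 9E.

C7 B7 F0 A0 AD BF C6 9D F1 89 9A 9C E5 BF AA C3 9E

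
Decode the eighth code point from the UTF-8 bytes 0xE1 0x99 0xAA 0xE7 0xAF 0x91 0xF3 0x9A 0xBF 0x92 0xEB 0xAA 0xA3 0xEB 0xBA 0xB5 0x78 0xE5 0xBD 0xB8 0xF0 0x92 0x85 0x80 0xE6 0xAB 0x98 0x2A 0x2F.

Offset 0: leading byte 0xE1 = 11100001 → 3-byte char #1 = E1 99 AA.
Offset 3: leading byte 0xE7 = 11100111 → 3-byte char #2 = E7 AF 91.
Offset 6: leading byte 0xF3 = 11110011 → 4-byte char #3 = F3 9A BF 92.
Offset 10: leading byte 0xEB = 11101011 → 3-byte char #4 = EB AA A3.
Offset 13: leading byte 0xEB = 11101011 → 3-byte char #5 = EB BA B5.
Offset 16: leading byte 0x78 = 01111000 → 1-byte char #6 = 78.
Offset 17: leading byte 0xE5 = 11100101 → 3-byte char #7 = E5 BD B8.
Offset 20: leading byte 0xF0 = 11110000 → 4-byte char #8 = F0 92 85 80.
Leading byte 0xF0 = 11110000 matches 11110xxx → 4-byte sequence.
Byte 1: 0xF0 = 11110000, payload 000 (3 bits).
Byte 2: 0x92 = 10010010 (10xxxxxx ✓), payload 010010.
Byte 3: 0x85 = 10000101 (10xxxxxx ✓), payload 000101.
Byte 4: 0x80 = 10000000 (10xxxxxx ✓), payload 000000.
Concatenate: 000010010000101000000 = 0x12140 (21 bits → U+12140).

U+12140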